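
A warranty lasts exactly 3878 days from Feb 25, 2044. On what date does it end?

+366 (one year; includes Feb 29, 2044) → Feb 25, 2045 (3512 left).
+365 (one year) → Feb 25, 2046 (3147 left).
+365 (one year) → Feb 25, 2047 (2782 left).
+365 (one year) → Feb 25, 2048 (2417 left).
+366 (one year; includes Feb 29, 2048) → Feb 25, 2049 (2051 left).
+365 (one year) → Feb 25, 2050 (1686 left).
+365 (one year) → Feb 25, 2051 (1321 left).
+365 (one year) → Feb 25, 2052 (956 left).
+366 (one year; includes Feb 29, 2052) → Feb 25, 2053 (590 left).
+365 (one year) → Feb 25, 2054 (225 left).
Feb has 28 days: +4 → Mar 1, 2054 (221 left).
Mar has 31 days: +31 → Apr 1, 2054 (190 left).
Apr has 30 days: +30 → May 1, 2054 (160 left).
May has 31 days: +31 → Jun 1, 2054 (129 left).
Jun has 30 days: +30 → Jul 1, 2054 (99 left).
Jul has 31 days: +31 → Aug 1, 2054 (68 left).
Aug has 31 days: +31 → Sep 1, 2054 (37 left).
Sep has 30 days: +30 → Oct 1, 2054 (7 left).
+7 → Oct 8, 2054.

October 8, 2054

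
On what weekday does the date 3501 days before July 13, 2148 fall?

Friday

First find the weekday of Jul 13, 2148. Doomsday rule: the anchor day for the 2100s is Sunday. For year 48: 48÷12 = 4 r 0, and 0÷4 = 0, so 4+0+0 = 4.
Sunday + 4 ≡ Thursday — that's 2148's doomsday.
In July the doomsday date is Jul 11.
Jul 13 is 2 days after Jul 11; 2 mod 7 = 2, so Thursday + 2 = Saturday.
3501 mod 7 = 1, so 3501 days before a Saturday is Saturday − 1 = Friday.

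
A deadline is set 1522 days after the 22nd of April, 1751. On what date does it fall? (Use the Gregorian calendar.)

June 22, 1755

+366 (one year; includes Feb 29, 1752) → Apr 22, 1752 (1156 left).
+365 (one year) → Apr 22, 1753 (791 left).
+365 (one year) → Apr 22, 1754 (426 left).
+365 (one year) → Apr 22, 1755 (61 left).
Apr has 30 days: +9 → May 1, 1755 (52 left).
May has 31 days: +31 → Jun 1, 1755 (21 left).
+21 → Jun 22, 1755.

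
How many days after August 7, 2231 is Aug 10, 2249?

Aug 7, 2231 → Aug 7, 2232: 366 days (Feb 29, 2232 is in that span).
Aug 7, 2232 → Aug 7, 2233: 365 days.
Aug 7, 2233 → Aug 7, 2234: 365 days.
Aug 7, 2234 → Aug 7, 2235: 365 days.
Aug 7, 2235 → Aug 7, 2236: 366 days (Feb 29, 2236 is in that span).
Aug 7, 2236 → Aug 7, 2237: 365 days.
Aug 7, 2237 → Aug 7, 2238: 365 days.
Aug 7, 2238 → Aug 7, 2239: 365 days.
Aug 7, 2239 → Aug 7, 2240: 366 days (Feb 29, 2240 is in that span).
Aug 7, 2240 → Aug 7, 2241: 365 days.
Aug 7, 2241 → Aug 7, 2242: 365 days.
Aug 7, 2242 → Aug 7, 2243: 365 days.
Aug 7, 2243 → Aug 7, 2244: 366 days (Feb 29, 2244 is in that span).
Aug 7, 2244 → Aug 7, 2245: 365 days.
Aug 7, 2245 → Aug 7, 2246: 365 days.
Aug 7, 2246 → Aug 7, 2247: 365 days.
Aug 7, 2247 → Aug 7, 2248: 366 days (Feb 29, 2248 is in that span).
Aug 7, 2248 → Sep 7, 2248: 31 days (August has 31).
Sep 7, 2248 → Oct 7, 2248: 30 days (September has 30).
Oct 7, 2248 → Nov 7, 2248: 31 days (October has 31).
Nov 7, 2248 → Dec 7, 2248: 30 days (November has 30).
Dec 7, 2248 → Jan 7, 2249: 31 days (December has 31).
Jan 7, 2249 → Feb 7, 2249: 31 days (January has 31).
Feb 7, 2249 → Mar 7, 2249: 28 days (February has 28).
Mar 7, 2249 → Apr 7, 2249: 31 days (March has 31).
Apr 7, 2249 → May 7, 2249: 30 days (April has 30).
May 7, 2249 → Jun 7, 2249: 31 days (May has 31).
Jun 7, 2249 → Jul 7, 2249: 30 days (June has 30).
Jul 7, 2249 → Aug 7, 2249: 31 days (July has 31).
Aug 7, 2249 → Aug 10, 2249: 3 days.
Total: 6578 days.

6578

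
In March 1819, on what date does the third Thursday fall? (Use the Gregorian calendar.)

March 1, 1819 is a Monday.
The first Thursday is therefore March 4 (3 days later).
The third Thursday is 4 + 2×7 = March 18.

March 18, 1819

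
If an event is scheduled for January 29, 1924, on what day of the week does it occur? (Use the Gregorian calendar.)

Tuesday

Doomsday rule: the anchor day for the 1900s is Wednesday. For year 24: 24÷12 = 2 r 0, and 0÷4 = 0, so 2+0+0 = 2.
Wednesday + 2 ≡ Friday — that's 1924's doomsday.
In January the doomsday date is Jan 4 (1924 is a leap year (divisible by 4)).
Jan 29 is 25 days after Jan 4; 25 mod 7 = 4, so Friday + 4 = Tuesday.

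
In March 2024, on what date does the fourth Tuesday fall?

March 26, 2024

March 1, 2024 is a Friday.
The first Tuesday is therefore March 5 (4 days later).
The fourth Tuesday is 5 + 3×7 = March 26.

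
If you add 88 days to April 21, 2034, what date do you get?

July 18, 2034

Apr has 30 days: +10 → May 1, 2034 (78 left).
May has 31 days: +31 → Jun 1, 2034 (47 left).
Jun has 30 days: +30 → Jul 1, 2034 (17 left).
+17 → Jul 18, 2034.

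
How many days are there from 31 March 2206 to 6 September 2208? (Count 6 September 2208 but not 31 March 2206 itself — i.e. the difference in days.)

Mar 31, 2206 → Mar 31, 2207: 365 days.
Mar 31, 2207 → Mar 31, 2208: 366 days (Feb 29, 2208 is in that span).
Mar 31, 2208 → Apr 30, 2208: 30 days (March has 31).
Apr 30, 2208 → May 30, 2208: 30 days (April has 30).
May 30, 2208 → Jun 30, 2208: 31 days (May has 31).
Jun 30, 2208 → Jul 30, 2208: 30 days (June has 30).
Jul 30, 2208 → Aug 30, 2208: 31 days (July has 31).
Aug 30, 2208 → Sep 6, 2208: 7 days.
Total: 890 days.

890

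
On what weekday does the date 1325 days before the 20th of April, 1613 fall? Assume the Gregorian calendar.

Thursday

First find the weekday of Apr 20, 1613. Doomsday rule: the anchor day for the 1600s is Tuesday. For year 13: 13÷12 = 1 r 1, and 1÷4 = 0, so 1+1+0 = 2.
Tuesday + 2 ≡ Thursday — that's 1613's doomsday.
In April the doomsday date is Apr 4.
Apr 20 is 16 days after Apr 4; 16 mod 7 = 2, so Thursday + 2 = Saturday.
1325 mod 7 = 2, so 1325 days before a Saturday is Saturday − 2 = Thursday.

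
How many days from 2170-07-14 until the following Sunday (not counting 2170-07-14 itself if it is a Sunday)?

1

Jul 14, 2170 is a Saturday.
From Saturday to the next Sunday is 1 day.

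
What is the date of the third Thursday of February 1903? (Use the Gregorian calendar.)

February 1, 1903 is a Sunday.
The first Thursday is therefore February 5 (4 days later).
The third Thursday is 5 + 2×7 = February 19.

February 19, 1903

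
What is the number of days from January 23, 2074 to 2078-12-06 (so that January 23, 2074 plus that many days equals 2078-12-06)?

1778

Jan 23, 2074 → Jan 23, 2075: 365 days.
Jan 23, 2075 → Jan 23, 2076: 365 days.
Jan 23, 2076 → Jan 23, 2077: 366 days (Feb 29, 2076 is in that span).
Jan 23, 2077 → Jan 23, 2078: 365 days.
Jan 23, 2078 → Feb 23, 2078: 31 days (January has 31).
Feb 23, 2078 → Mar 23, 2078: 28 days (February has 28).
Mar 23, 2078 → Apr 23, 2078: 31 days (March has 31).
Apr 23, 2078 → May 23, 2078: 30 days (April has 30).
May 23, 2078 → Jun 23, 2078: 31 days (May has 31).
Jun 23, 2078 → Jul 23, 2078: 30 days (June has 30).
Jul 23, 2078 → Aug 23, 2078: 31 days (July has 31).
Aug 23, 2078 → Sep 23, 2078: 31 days (August has 31).
Sep 23, 2078 → Oct 23, 2078: 30 days (September has 30).
Oct 23, 2078 → Nov 23, 2078: 31 days (October has 31).
Nov 23, 2078 → Dec 6, 2078: 13 days.
Total: 1778 days.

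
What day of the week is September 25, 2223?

Thursday

Doomsday rule: the anchor day for the 2200s is Friday. For year 23: 23÷12 = 1 r 11, and 11÷4 = 2, so 1+11+2 = 14.
Friday + 14 ≡ Friday — that's 2223's doomsday.
In September the doomsday date is Sep 5.
Sep 25 is 20 days after Sep 5; 20 mod 7 = 6, so Friday + 6 = Thursday.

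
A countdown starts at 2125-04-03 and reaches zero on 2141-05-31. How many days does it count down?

Apr 3, 2125 → Apr 3, 2126: 365 days.
Apr 3, 2126 → Apr 3, 2127: 365 days.
Apr 3, 2127 → Apr 3, 2128: 366 days (Feb 29, 2128 is in that span).
Apr 3, 2128 → Apr 3, 2129: 365 days.
Apr 3, 2129 → Apr 3, 2130: 365 days.
Apr 3, 2130 → Apr 3, 2131: 365 days.
Apr 3, 2131 → Apr 3, 2132: 366 days (Feb 29, 2132 is in that span).
Apr 3, 2132 → Apr 3, 2133: 365 days.
Apr 3, 2133 → Apr 3, 2134: 365 days.
Apr 3, 2134 → Apr 3, 2135: 365 days.
Apr 3, 2135 → Apr 3, 2136: 366 days (Feb 29, 2136 is in that span).
Apr 3, 2136 → Apr 3, 2137: 365 days.
Apr 3, 2137 → Apr 3, 2138: 365 days.
Apr 3, 2138 → Apr 3, 2139: 365 days.
Apr 3, 2139 → Apr 3, 2140: 366 days (Feb 29, 2140 is in that span).
Apr 3, 2140 → Apr 3, 2141: 365 days.
Apr 3, 2141 → May 3, 2141: 30 days (April has 30).
May 3, 2141 → May 31, 2141: 28 days.
Total: 5902 days.

5902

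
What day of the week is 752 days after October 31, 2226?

Friday

Oct 31, 2226 is a Tuesday.
752 mod 7 = 3, so 752 days after a Tuesday is Tuesday + 3 = Friday.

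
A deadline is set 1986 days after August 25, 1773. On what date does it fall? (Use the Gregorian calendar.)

February 1, 1779

+365 (one year) → Aug 25, 1774 (1621 left).
+365 (one year) → Aug 25, 1775 (1256 left).
+366 (one year; includes Feb 29, 1776) → Aug 25, 1776 (890 left).
+365 (one year) → Aug 25, 1777 (525 left).
+365 (one year) → Aug 25, 1778 (160 left).
Aug has 31 days: +7 → Sep 1, 1778 (153 left).
Sep has 30 days: +30 → Oct 1, 1778 (123 left).
Oct has 31 days: +31 → Nov 1, 1778 (92 left).
Nov has 30 days: +30 → Dec 1, 1778 (62 left).
Dec has 31 days: +31 → Jan 1, 1779 (31 left).
Jan has 31 days: +31 → Feb 1, 1779 (0 left).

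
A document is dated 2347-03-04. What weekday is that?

Tuesday

Doomsday rule: the anchor day for the 2300s is Wednesday. For year 47: 47÷12 = 3 r 11, and 11÷4 = 2, so 3+11+2 = 16.
Wednesday + 16 ≡ Friday — that's 2347's doomsday.
In March the doomsday date is Mar 14.
Mar 4 is 10 days before Mar 14; 10 mod 7 = 3, so Friday − 3 = Tuesday.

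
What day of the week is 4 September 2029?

January 1, 2029 is a Monday.
Jan 1, 2029 → Feb 1, 2029: 31 days (January has 31).
Feb 1, 2029 → Mar 1, 2029: 28 days (February has 28).
Mar 1, 2029 → Apr 1, 2029: 31 days (March has 31).
Apr 1, 2029 → May 1, 2029: 30 days (April has 30).
May 1, 2029 → Jun 1, 2029: 31 days (May has 31).
Jun 1, 2029 → Jul 1, 2029: 30 days (June has 30).
Jul 1, 2029 → Aug 1, 2029: 31 days (July has 31).
Aug 1, 2029 → Sep 1, 2029: 31 days (August has 31).
Sep 1, 2029 → Sep 4, 2029: 3 days.
Total: 246 days.
246 mod 7 = 1, so Monday + 1 = Tuesday.

Tuesday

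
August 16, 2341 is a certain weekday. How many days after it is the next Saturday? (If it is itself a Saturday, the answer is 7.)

Aug 16, 2341 is a Saturday.
From Saturday to the next Saturday is 7 days.

7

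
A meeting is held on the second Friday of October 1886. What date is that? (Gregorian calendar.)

October 8, 1886

October 1, 1886 is a Friday.
The first Friday is therefore October 1 (same day).
The second Friday is 1 + 1×7 = October 8.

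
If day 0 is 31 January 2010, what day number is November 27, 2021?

Jan 31, 2010 → Jan 31, 2011: 365 days.
Jan 31, 2011 → Jan 31, 2012: 365 days.
Jan 31, 2012 → Jan 31, 2013: 366 days (Feb 29, 2012 is in that span).
Jan 31, 2013 → Jan 31, 2014: 365 days.
Jan 31, 2014 → Jan 31, 2015: 365 days.
Jan 31, 2015 → Jan 31, 2016: 365 days.
Jan 31, 2016 → Jan 31, 2017: 366 days (Feb 29, 2016 is in that span).
Jan 31, 2017 → Jan 31, 2018: 365 days.
Jan 31, 2018 → Jan 31, 2019: 365 days.
Jan 31, 2019 → Jan 31, 2020: 365 days.
Jan 31, 2020 → Jan 31, 2021: 366 days (Feb 29, 2020 is in that span).
Jan 31, 2021 → Feb 28, 2021: 28 days (January has 31).
Feb 28, 2021 → Mar 28, 2021: 28 days (February has 28).
Mar 28, 2021 → Apr 28, 2021: 31 days (March has 31).
Apr 28, 2021 → May 28, 2021: 30 days (April has 30).
May 28, 2021 → Jun 28, 2021: 31 days (May has 31).
Jun 28, 2021 → Jul 28, 2021: 30 days (June has 30).
Jul 28, 2021 → Aug 28, 2021: 31 days (July has 31).
Aug 28, 2021 → Sep 28, 2021: 31 days (August has 31).
Sep 28, 2021 → Oct 28, 2021: 30 days (September has 30).
Oct 28, 2021 → Nov 27, 2021: 30 days.
Total: 4318 days.

4318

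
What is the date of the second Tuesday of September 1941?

September 1, 1941 is a Monday.
The first Tuesday is therefore September 2 (1 days later).
The second Tuesday is 2 + 1×7 = September 9.

September 9, 1941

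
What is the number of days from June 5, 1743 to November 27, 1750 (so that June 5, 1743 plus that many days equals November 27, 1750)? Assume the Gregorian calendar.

Jun 5, 1743 → Jun 5, 1744: 366 days (Feb 29, 1744 is in that span).
Jun 5, 1744 → Jun 5, 1745: 365 days.
Jun 5, 1745 → Jun 5, 1746: 365 days.
Jun 5, 1746 → Jun 5, 1747: 365 days.
Jun 5, 1747 → Jun 5, 1748: 366 days (Feb 29, 1748 is in that span).
Jun 5, 1748 → Jun 5, 1749: 365 days.
Jun 5, 1749 → Jun 5, 1750: 365 days.
Jun 5, 1750 → Jul 5, 1750: 30 days (June has 30).
Jul 5, 1750 → Aug 5, 1750: 31 days (July has 31).
Aug 5, 1750 → Sep 5, 1750: 31 days (August has 31).
Sep 5, 1750 → Oct 5, 1750: 30 days (September has 30).
Oct 5, 1750 → Nov 5, 1750: 31 days (October has 31).
Nov 5, 1750 → Nov 27, 1750: 22 days.
Total: 2732 days.

2732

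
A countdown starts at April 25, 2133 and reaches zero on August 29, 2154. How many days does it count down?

Apr 25, 2133 → Apr 25, 2134: 365 days.
Apr 25, 2134 → Apr 25, 2135: 365 days.
Apr 25, 2135 → Apr 25, 2136: 366 days (Feb 29, 2136 is in that span).
Apr 25, 2136 → Apr 25, 2137: 365 days.
Apr 25, 2137 → Apr 25, 2138: 365 days.
Apr 25, 2138 → Apr 25, 2139: 365 days.
Apr 25, 2139 → Apr 25, 2140: 366 days (Feb 29, 2140 is in that span).
Apr 25, 2140 → Apr 25, 2141: 365 days.
Apr 25, 2141 → Apr 25, 2142: 365 days.
Apr 25, 2142 → Apr 25, 2143: 365 days.
Apr 25, 2143 → Apr 25, 2144: 366 days (Feb 29, 2144 is in that span).
Apr 25, 2144 → Apr 25, 2145: 365 days.
Apr 25, 2145 → Apr 25, 2146: 365 days.
Apr 25, 2146 → Apr 25, 2147: 365 days.
Apr 25, 2147 → Apr 25, 2148: 366 days (Feb 29, 2148 is in that span).
Apr 25, 2148 → Apr 25, 2149: 365 days.
Apr 25, 2149 → Apr 25, 2150: 365 days.
Apr 25, 2150 → Apr 25, 2151: 365 days.
Apr 25, 2151 → Apr 25, 2152: 366 days (Feb 29, 2152 is in that span).
Apr 25, 2152 → Apr 25, 2153: 365 days.
Apr 25, 2153 → Apr 25, 2154: 365 days.
Apr 25, 2154 → May 25, 2154: 30 days (April has 30).
May 25, 2154 → Jun 25, 2154: 31 days (May has 31).
Jun 25, 2154 → Jul 25, 2154: 30 days (June has 30).
Jul 25, 2154 → Aug 25, 2154: 31 days (July has 31).
Aug 25, 2154 → Aug 29, 2154: 4 days.
Total: 7796 days.

7796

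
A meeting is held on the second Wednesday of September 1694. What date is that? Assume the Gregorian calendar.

September 8, 1694

September 1, 1694 is a Wednesday.
The first Wednesday is therefore September 1 (same day).
The second Wednesday is 1 + 1×7 = September 8.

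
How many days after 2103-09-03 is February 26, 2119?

5655

Sep 3, 2103 → Sep 3, 2104: 366 days (Feb 29, 2104 is in that span).
Sep 3, 2104 → Sep 3, 2105: 365 days.
Sep 3, 2105 → Sep 3, 2106: 365 days.
Sep 3, 2106 → Sep 3, 2107: 365 days.
Sep 3, 2107 → Sep 3, 2108: 366 days (Feb 29, 2108 is in that span).
Sep 3, 2108 → Sep 3, 2109: 365 days.
Sep 3, 2109 → Sep 3, 2110: 365 days.
Sep 3, 2110 → Sep 3, 2111: 365 days.
Sep 3, 2111 → Sep 3, 2112: 366 days (Feb 29, 2112 is in that span).
Sep 3, 2112 → Sep 3, 2113: 365 days.
Sep 3, 2113 → Sep 3, 2114: 365 days.
Sep 3, 2114 → Sep 3, 2115: 365 days.
Sep 3, 2115 → Sep 3, 2116: 366 days (Feb 29, 2116 is in that span).
Sep 3, 2116 → Sep 3, 2117: 365 days.
Sep 3, 2117 → Sep 3, 2118: 365 days.
Sep 3, 2118 → Oct 3, 2118: 30 days (September has 30).
Oct 3, 2118 → Nov 3, 2118: 31 days (October has 31).
Nov 3, 2118 → Dec 3, 2118: 30 days (November has 30).
Dec 3, 2118 → Jan 3, 2119: 31 days (December has 31).
Jan 3, 2119 → Feb 3, 2119: 31 days (January has 31).
Feb 3, 2119 → Feb 26, 2119: 23 days.
Total: 5655 days.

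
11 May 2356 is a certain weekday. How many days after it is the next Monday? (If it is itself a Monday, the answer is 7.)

May 11, 2356 is a Friday.
From Friday to the next Monday is 3 days.

3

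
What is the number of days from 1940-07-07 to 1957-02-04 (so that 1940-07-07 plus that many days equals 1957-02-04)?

6056

Jul 7, 1940 → Jul 7, 1941: 365 days.
Jul 7, 1941 → Jul 7, 1942: 365 days.
Jul 7, 1942 → Jul 7, 1943: 365 days.
Jul 7, 1943 → Jul 7, 1944: 366 days (Feb 29, 1944 is in that span).
Jul 7, 1944 → Jul 7, 1945: 365 days.
Jul 7, 1945 → Jul 7, 1946: 365 days.
Jul 7, 1946 → Jul 7, 1947: 365 days.
Jul 7, 1947 → Jul 7, 1948: 366 days (Feb 29, 1948 is in that span).
Jul 7, 1948 → Jul 7, 1949: 365 days.
Jul 7, 1949 → Jul 7, 1950: 365 days.
Jul 7, 1950 → Jul 7, 1951: 365 days.
Jul 7, 1951 → Jul 7, 1952: 366 days (Feb 29, 1952 is in that span).
Jul 7, 1952 → Jul 7, 1953: 365 days.
Jul 7, 1953 → Jul 7, 1954: 365 days.
Jul 7, 1954 → Jul 7, 1955: 365 days.
Jul 7, 1955 → Jul 7, 1956: 366 days (Feb 29, 1956 is in that span).
Jul 7, 1956 → Aug 7, 1956: 31 days (July has 31).
Aug 7, 1956 → Sep 7, 1956: 31 days (August has 31).
Sep 7, 1956 → Oct 7, 1956: 30 days (September has 30).
Oct 7, 1956 → Nov 7, 1956: 31 days (October has 31).
Nov 7, 1956 → Dec 7, 1956: 30 days (November has 30).
Dec 7, 1956 → Jan 7, 1957: 31 days (December has 31).
Jan 7, 1957 → Feb 4, 1957: 28 days.
Total: 6056 days.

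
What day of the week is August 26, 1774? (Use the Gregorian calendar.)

Doomsday rule: the anchor day for the 1700s is Sunday. For year 74: 74÷12 = 6 r 2, and 2÷4 = 0, so 6+2+0 = 8.
Sunday + 8 ≡ Monday — that's 1774's doomsday.
In August the doomsday date is Aug 8.
Aug 26 is 18 days after Aug 8; 18 mod 7 = 4, so Monday + 4 = Friday.

Friday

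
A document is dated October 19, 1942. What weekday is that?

Monday

Doomsday rule: the anchor day for the 1900s is Wednesday. For year 42: 42÷12 = 3 r 6, and 6÷4 = 1, so 3+6+1 = 10.
Wednesday + 10 ≡ Saturday — that's 1942's doomsday.
In October the doomsday date is Oct 10.
Oct 19 is 9 days after Oct 10; 9 mod 7 = 2, so Saturday + 2 = Monday.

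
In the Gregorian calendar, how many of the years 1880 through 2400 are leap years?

Multiples of 4 in [1880,2400]: 131.
Of those, multiples of 100: 6 (not leap unless ÷400).
Multiples of 400: 2.
Leap years = 131 − 6 + 2 = 127.

127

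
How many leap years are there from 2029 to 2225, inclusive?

47

Multiples of 4 in [2029,2225]: 49.
Of those, multiples of 100: 2 (not leap unless ÷400).
Multiples of 400: 0.
Leap years = 49 − 2 + 0 = 47.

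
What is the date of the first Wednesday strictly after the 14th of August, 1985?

Aug 14, 1985 is a Wednesday.
From Wednesday to the next Wednesday is 7 days.
Aug 14, 1985 + 7 = Aug 21, 1985.

August 21, 1985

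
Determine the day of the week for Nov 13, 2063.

Tuesday

January 1, 2063 is a Monday.
Jan 1, 2063 → Feb 1, 2063: 31 days (January has 31).
Feb 1, 2063 → Mar 1, 2063: 28 days (February has 28).
Mar 1, 2063 → Apr 1, 2063: 31 days (March has 31).
Apr 1, 2063 → May 1, 2063: 30 days (April has 30).
May 1, 2063 → Jun 1, 2063: 31 days (May has 31).
Jun 1, 2063 → Jul 1, 2063: 30 days (June has 30).
Jul 1, 2063 → Aug 1, 2063: 31 days (July has 31).
Aug 1, 2063 → Sep 1, 2063: 31 days (August has 31).
Sep 1, 2063 → Oct 1, 2063: 30 days (September has 30).
Oct 1, 2063 → Nov 1, 2063: 31 days (October has 31).
Nov 1, 2063 → Nov 13, 2063: 12 days.
Total: 316 days.
316 mod 7 = 1, so Monday + 1 = Tuesday.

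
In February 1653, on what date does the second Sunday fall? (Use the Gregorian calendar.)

February 9, 1653

February 1, 1653 is a Saturday.
The first Sunday is therefore February 2 (1 days later).
The second Sunday is 2 + 1×7 = February 9.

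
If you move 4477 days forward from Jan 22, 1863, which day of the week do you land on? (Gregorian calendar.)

Monday

Jan 22, 1863 is a Thursday.
4477 mod 7 = 4, so 4477 days after a Thursday is Thursday + 4 = Monday.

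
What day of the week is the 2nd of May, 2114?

January 1, 2114 is a Monday.
Jan 1, 2114 → Feb 1, 2114: 31 days (January has 31).
Feb 1, 2114 → Mar 1, 2114: 28 days (February has 28).
Mar 1, 2114 → Apr 1, 2114: 31 days (March has 31).
Apr 1, 2114 → May 1, 2114: 30 days (April has 30).
May 1, 2114 → May 2, 2114: 1 days.
Total: 121 days.
121 mod 7 = 2, so Monday + 2 = Wednesday.

Wednesday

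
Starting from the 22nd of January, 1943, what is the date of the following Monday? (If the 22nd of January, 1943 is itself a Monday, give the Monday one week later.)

Jan 22, 1943 is a Friday.
From Friday to the next Monday is 3 days.
Jan 22, 1943 + 3 = Jan 25, 1943.

January 25, 1943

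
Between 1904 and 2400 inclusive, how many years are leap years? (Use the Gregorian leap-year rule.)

Multiples of 4 in [1904,2400]: 125.
Of those, multiples of 100: 5 (not leap unless ÷400).
Multiples of 400: 2.
Leap years = 125 − 5 + 2 = 122.

122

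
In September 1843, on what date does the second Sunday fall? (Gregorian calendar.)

September 1, 1843 is a Friday.
The first Sunday is therefore September 3 (2 days later).
The second Sunday is 3 + 1×7 = September 10.

September 10, 1843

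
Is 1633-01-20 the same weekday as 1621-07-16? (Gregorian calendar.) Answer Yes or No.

From Jul 16, 1621 to Jan 20, 1633 is 4206 days.
4206 mod 7 = 6, so they are different weekdays.
(Jul 16, 1621 is a Friday; Jan 20, 1633 is a Thursday.)

No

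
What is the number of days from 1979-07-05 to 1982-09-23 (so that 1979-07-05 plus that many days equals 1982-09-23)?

Jul 5, 1979 → Jul 5, 1980: 366 days (Feb 29, 1980 is in that span).
Jul 5, 1980 → Jul 5, 1981: 365 days.
Jul 5, 1981 → Jul 5, 1982: 365 days.
Jul 5, 1982 → Aug 5, 1982: 31 days (July has 31).
Aug 5, 1982 → Sep 5, 1982: 31 days (August has 31).
Sep 5, 1982 → Sep 23, 1982: 18 days.
Total: 1176 days.

1176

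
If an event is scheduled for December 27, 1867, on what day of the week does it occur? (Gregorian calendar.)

Doomsday rule: the anchor day for the 1800s is Friday. For year 67: 67÷12 = 5 r 7, and 7÷4 = 1, so 5+7+1 = 13.
Friday + 13 ≡ Thursday — that's 1867's doomsday.
In December the doomsday date is Dec 12.
Dec 27 is 15 days after Dec 12; 15 mod 7 = 1, so Thursday + 1 = Friday.

Friday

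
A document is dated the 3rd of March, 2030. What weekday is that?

January 1, 2030 is a Tuesday.
Jan 1, 2030 → Feb 1, 2030: 31 days (January has 31).
Feb 1, 2030 → Mar 1, 2030: 28 days (February has 28).
Mar 1, 2030 → Mar 3, 2030: 2 days.
Total: 61 days.
61 mod 7 = 5, so Tuesday + 5 = Sunday.

Sunday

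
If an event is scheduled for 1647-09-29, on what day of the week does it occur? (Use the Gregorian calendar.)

Sunday

Doomsday rule: the anchor day for the 1600s is Tuesday. For year 47: 47÷12 = 3 r 11, and 11÷4 = 2, so 3+11+2 = 16.
Tuesday + 16 ≡ Thursday — that's 1647's doomsday.
In September the doomsday date is Sep 5.
Sep 29 is 24 days after Sep 5; 24 mod 7 = 3, so Thursday + 3 = Sunday.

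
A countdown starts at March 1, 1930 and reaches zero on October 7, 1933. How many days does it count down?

Mar 1, 1930 → Mar 1, 1931: 365 days.
Mar 1, 1931 → Mar 1, 1932: 366 days (Feb 29, 1932 is in that span).
Mar 1, 1932 → Mar 1, 1933: 365 days.
Mar 1, 1933 → Apr 1, 1933: 31 days (March has 31).
Apr 1, 1933 → May 1, 1933: 30 days (April has 30).
May 1, 1933 → Jun 1, 1933: 31 days (May has 31).
Jun 1, 1933 → Jul 1, 1933: 30 days (June has 30).
Jul 1, 1933 → Aug 1, 1933: 31 days (July has 31).
Aug 1, 1933 → Sep 1, 1933: 31 days (August has 31).
Sep 1, 1933 → Oct 1, 1933: 30 days (September has 30).
Oct 1, 1933 → Oct 7, 1933: 6 days.
Total: 1316 days.

1316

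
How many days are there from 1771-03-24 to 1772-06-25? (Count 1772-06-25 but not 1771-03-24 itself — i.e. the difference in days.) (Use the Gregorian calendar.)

459

Mar 24, 1771 → Mar 24, 1772: 366 days (Feb 29, 1772 is in that span).
Mar 24, 1772 → Apr 24, 1772: 31 days (March has 31).
Apr 24, 1772 → May 24, 1772: 30 days (April has 30).
May 24, 1772 → Jun 24, 1772: 31 days (May has 31).
Jun 24, 1772 → Jun 25, 1772: 1 days.
Total: 459 days.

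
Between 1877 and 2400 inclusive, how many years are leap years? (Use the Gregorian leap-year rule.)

Multiples of 4 in [1877,2400]: 131.
Of those, multiples of 100: 6 (not leap unless ÷400).
Multiples of 400: 2.
Leap years = 131 − 6 + 2 = 127.

127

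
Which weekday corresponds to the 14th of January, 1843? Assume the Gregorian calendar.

January 1, 1843 is a Sunday.
Jan 1, 1843 → Jan 14, 1843: 13 days.
Total: 13 days.
13 mod 7 = 6, so Sunday + 6 = Saturday.

Saturday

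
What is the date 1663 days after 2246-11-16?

June 6, 2251

+365 (one year) → Nov 16, 2247 (1298 left).
+366 (one year; includes Feb 29, 2248) → Nov 16, 2248 (932 left).
+365 (one year) → Nov 16, 2249 (567 left).
+365 (one year) → Nov 16, 2250 (202 left).
Nov has 30 days: +15 → Dec 1, 2250 (187 left).
Dec has 31 days: +31 → Jan 1, 2251 (156 left).
Jan has 31 days: +31 → Feb 1, 2251 (125 left).
Feb has 28 days: +28 → Mar 1, 2251 (97 left).
Mar has 31 days: +31 → Apr 1, 2251 (66 left).
Apr has 30 days: +30 → May 1, 2251 (36 left).
May has 31 days: +31 → Jun 1, 2251 (5 left).
+5 → Jun 6, 2251.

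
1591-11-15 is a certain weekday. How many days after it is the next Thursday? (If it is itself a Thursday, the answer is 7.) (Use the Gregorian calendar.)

6

Nov 15, 1591 is a Friday.
From Friday to the next Thursday is 6 days.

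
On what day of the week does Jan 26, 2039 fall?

Wednesday

Doomsday rule: the anchor day for the 2000s is Tuesday. For year 39: 39÷12 = 3 r 3, and 3÷4 = 0, so 3+3+0 = 6.
Tuesday + 6 ≡ Monday — that's 2039's doomsday.
In January the doomsday date is Jan 3 (2039 is not a leap year).
Jan 26 is 23 days after Jan 3; 23 mod 7 = 2, so Monday + 2 = Wednesday.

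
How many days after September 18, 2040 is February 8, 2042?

508

Sep 18, 2040 → Sep 18, 2041: 365 days.
Sep 18, 2041 → Oct 18, 2041: 30 days (September has 30).
Oct 18, 2041 → Nov 18, 2041: 31 days (October has 31).
Nov 18, 2041 → Dec 18, 2041: 30 days (November has 30).
Dec 18, 2041 → Jan 18, 2042: 31 days (December has 31).
Jan 18, 2042 → Feb 8, 2042: 21 days.
Total: 508 days.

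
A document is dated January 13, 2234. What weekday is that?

Monday

Doomsday rule: the anchor day for the 2200s is Friday. For year 34: 34÷12 = 2 r 10, and 10÷4 = 2, so 2+10+2 = 14.
Friday + 14 ≡ Friday — that's 2234's doomsday.
In January the doomsday date is Jan 3 (2234 is not a leap year).
Jan 13 is 10 days after Jan 3; 10 mod 7 = 3, so Friday + 3 = Monday.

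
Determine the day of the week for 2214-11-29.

January 1, 2214 is a Saturday.
Jan 1, 2214 → Feb 1, 2214: 31 days (January has 31).
Feb 1, 2214 → Mar 1, 2214: 28 days (February has 28).
Mar 1, 2214 → Apr 1, 2214: 31 days (March has 31).
Apr 1, 2214 → May 1, 2214: 30 days (April has 30).
May 1, 2214 → Jun 1, 2214: 31 days (May has 31).
Jun 1, 2214 → Jul 1, 2214: 30 days (June has 30).
Jul 1, 2214 → Aug 1, 2214: 31 days (July has 31).
Aug 1, 2214 → Sep 1, 2214: 31 days (August has 31).
Sep 1, 2214 → Oct 1, 2214: 30 days (September has 30).
Oct 1, 2214 → Nov 1, 2214: 31 days (October has 31).
Nov 1, 2214 → Nov 29, 2214: 28 days.
Total: 332 days.
332 mod 7 = 3, so Saturday + 3 = Tuesday.

Tuesday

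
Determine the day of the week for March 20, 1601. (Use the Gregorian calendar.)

Doomsday rule: the anchor day for the 1600s is Tuesday. For year 01: 1÷12 = 0 r 1, and 1÷4 = 0, so 0+1+0 = 1.
Tuesday + 1 ≡ Wednesday — that's 1601's doomsday.
In March the doomsday date is Mar 14.
Mar 20 is 6 days after Mar 14; 6 mod 7 = 6, so Wednesday + 6 = Tuesday.

Tuesday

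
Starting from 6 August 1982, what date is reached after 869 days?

December 22, 1984

+365 (one year) → Aug 6, 1983 (504 left).
+366 (one year; includes Feb 29, 1984) → Aug 6, 1984 (138 left).
Aug has 31 days: +26 → Sep 1, 1984 (112 left).
Sep has 30 days: +30 → Oct 1, 1984 (82 left).
Oct has 31 days: +31 → Nov 1, 1984 (51 left).
Nov has 30 days: +30 → Dec 1, 1984 (21 left).
+21 → Dec 22, 1984.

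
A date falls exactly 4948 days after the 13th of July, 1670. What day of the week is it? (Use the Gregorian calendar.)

First find the weekday of Jul 13, 1670. Doomsday rule: the anchor day for the 1600s is Tuesday. For year 70: 70÷12 = 5 r 10, and 10÷4 = 2, so 5+10+2 = 17.
Tuesday + 17 ≡ Friday — that's 1670's doomsday.
In July the doomsday date is Jul 11.
Jul 13 is 2 days after Jul 11; 2 mod 7 = 2, so Friday + 2 = Sunday.
4948 mod 7 = 6, so 4948 days after a Sunday is Sunday + 6 = Saturday.

Saturday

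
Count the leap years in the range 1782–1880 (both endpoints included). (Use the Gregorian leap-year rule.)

24

Multiples of 4 in [1782,1880]: 25.
Of those, multiples of 100: 1 (not leap unless ÷400).
Multiples of 400: 0.
Leap years = 25 − 1 + 0 = 24.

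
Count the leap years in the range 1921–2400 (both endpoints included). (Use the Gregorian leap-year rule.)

Multiples of 4 in [1921,2400]: 120.
Of those, multiples of 100: 5 (not leap unless ÷400).
Multiples of 400: 2.
Leap years = 120 − 5 + 2 = 117.

117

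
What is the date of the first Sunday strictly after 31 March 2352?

April 6, 2352

Mar 31, 2352 is a Monday.
From Monday to the next Sunday is 6 days.
Mar 31, 2352 + 6 = Apr 6, 2352.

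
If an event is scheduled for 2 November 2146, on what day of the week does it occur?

Wednesday

Doomsday rule: the anchor day for the 2100s is Sunday. For year 46: 46÷12 = 3 r 10, and 10÷4 = 2, so 3+10+2 = 15.
Sunday + 15 ≡ Monday — that's 2146's doomsday.
In November the doomsday date is Nov 7.
Nov 2 is 5 days before Nov 7; 5 mod 7 = 5, so Monday − 5 = Wednesday.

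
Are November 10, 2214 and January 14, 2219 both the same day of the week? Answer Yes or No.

Yes

From Nov 10, 2214 to Jan 14, 2219 is 1526 days.
1526 mod 7 = 0, so they are the same weekday.
(Nov 10, 2214 is a Thursday; Jan 14, 2219 is a Thursday.)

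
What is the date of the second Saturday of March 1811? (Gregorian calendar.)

March 9, 1811

March 1, 1811 is a Friday.
The first Saturday is therefore March 2 (1 days later).
The second Saturday is 2 + 1×7 = March 9.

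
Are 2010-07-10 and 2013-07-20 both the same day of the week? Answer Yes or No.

Yes

From Jul 10, 2010 to Jul 20, 2013 is 1106 days.
1106 mod 7 = 0, so they are the same weekday.
(Jul 10, 2010 is a Saturday; Jul 20, 2013 is a Saturday.)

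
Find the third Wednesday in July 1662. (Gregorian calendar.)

July 1, 1662 is a Saturday.
The first Wednesday is therefore July 5 (4 days later).
The third Wednesday is 5 + 2×7 = July 19.

July 19, 1662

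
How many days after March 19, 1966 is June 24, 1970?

Mar 19, 1966 → Mar 19, 1967: 365 days.
Mar 19, 1967 → Mar 19, 1968: 366 days (Feb 29, 1968 is in that span).
Mar 19, 1968 → Mar 19, 1969: 365 days.
Mar 19, 1969 → Mar 19, 1970: 365 days.
Mar 19, 1970 → Apr 19, 1970: 31 days (March has 31).
Apr 19, 1970 → May 19, 1970: 30 days (April has 30).
May 19, 1970 → Jun 19, 1970: 31 days (May has 31).
Jun 19, 1970 → Jun 24, 1970: 5 days.
Total: 1558 days.

1558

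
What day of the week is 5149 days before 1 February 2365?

First find the weekday of Feb 1, 2365. Doomsday rule: the anchor day for the 2300s is Wednesday. For year 65: 65÷12 = 5 r 5, and 5÷4 = 1, so 5+5+1 = 11.
Wednesday + 11 ≡ Sunday — that's 2365's doomsday.
In February the doomsday date is Feb 28 (2365 is not a leap year).
Feb 1 is 27 days before Feb 28; 27 mod 7 = 6, so Sunday − 6 = Monday.
5149 mod 7 = 4, so 5149 days before a Monday is Monday − 4 = Thursday.

Thursday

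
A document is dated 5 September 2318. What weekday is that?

Doomsday rule: the anchor day for the 2300s is Wednesday. For year 18: 18÷12 = 1 r 6, and 6÷4 = 1, so 1+6+1 = 8.
Wednesday + 8 ≡ Thursday — that's 2318's doomsday.
In September the doomsday date is Sep 5.
Sep 5 is the doomsday itself: Thursday.

Thursday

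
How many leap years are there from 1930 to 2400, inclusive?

Multiples of 4 in [1930,2400]: 118.
Of those, multiples of 100: 5 (not leap unless ÷400).
Multiples of 400: 2.
Leap years = 118 − 5 + 2 = 115.

115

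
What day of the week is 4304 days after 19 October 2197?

First find the weekday of Oct 19, 2197. Doomsday rule: the anchor day for the 2100s is Sunday. For year 97: 97÷12 = 8 r 1, and 1÷4 = 0, so 8+1+0 = 9.
Sunday + 9 ≡ Tuesday — that's 2197's doomsday.
In October the doomsday date is Oct 10.
Oct 19 is 9 days after Oct 10; 9 mod 7 = 2, so Tuesday + 2 = Thursday.
4304 mod 7 = 6, so 4304 days after a Thursday is Thursday + 6 = Wednesday.

Wednesday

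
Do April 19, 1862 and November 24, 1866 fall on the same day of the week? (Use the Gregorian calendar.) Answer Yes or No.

Yes

From Apr 19, 1862 to Nov 24, 1866 is 1680 days.
1680 mod 7 = 0, so they are the same weekday.
(Apr 19, 1862 is a Saturday; Nov 24, 1866 is a Saturday.)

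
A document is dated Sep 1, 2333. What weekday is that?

Doomsday rule: the anchor day for the 2300s is Wednesday. For year 33: 33÷12 = 2 r 9, and 9÷4 = 2, so 2+9+2 = 13.
Wednesday + 13 ≡ Tuesday — that's 2333's doomsday.
In September the doomsday date is Sep 5.
Sep 1 is 4 days before Sep 5; 4 mod 7 = 4, so Tuesday − 4 = Friday.

Friday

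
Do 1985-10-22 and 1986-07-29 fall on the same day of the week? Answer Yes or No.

Yes

From Oct 22, 1985 to Jul 29, 1986 is 280 days.
280 mod 7 = 0, so they are the same weekday.
(Oct 22, 1985 is a Tuesday; Jul 29, 1986 is a Tuesday.)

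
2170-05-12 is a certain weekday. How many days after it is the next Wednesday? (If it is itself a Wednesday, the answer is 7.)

4

May 12, 2170 is a Saturday.
From Saturday to the next Wednesday is 4 days.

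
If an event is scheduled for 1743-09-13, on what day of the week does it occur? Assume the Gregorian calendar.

Doomsday rule: the anchor day for the 1700s is Sunday. For year 43: 43÷12 = 3 r 7, and 7÷4 = 1, so 3+7+1 = 11.
Sunday + 11 ≡ Thursday — that's 1743's doomsday.
In September the doomsday date is Sep 5.
Sep 13 is 8 days after Sep 5; 8 mod 7 = 1, so Thursday + 1 = Friday.

Friday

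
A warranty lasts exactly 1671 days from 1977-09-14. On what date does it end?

+365 (one year) → Sep 14, 1978 (1306 left).
+365 (one year) → Sep 14, 1979 (941 left).
+366 (one year; includes Feb 29, 1980) → Sep 14, 1980 (575 left).
+365 (one year) → Sep 14, 1981 (210 left).
Sep has 30 days: +17 → Oct 1, 1981 (193 left).
Oct has 31 days: +31 → Nov 1, 1981 (162 left).
Nov has 30 days: +30 → Dec 1, 1981 (132 left).
Dec has 31 days: +31 → Jan 1, 1982 (101 left).
Jan has 31 days: +31 → Feb 1, 1982 (70 left).
Feb has 28 days: +28 → Mar 1, 1982 (42 left).
Mar has 31 days: +31 → Apr 1, 1982 (11 left).
+11 → Apr 12, 1982.

April 12, 1982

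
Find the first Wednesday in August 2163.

August 3, 2163

August 1, 2163 is a Monday.
The first Wednesday is therefore August 3 (2 days later).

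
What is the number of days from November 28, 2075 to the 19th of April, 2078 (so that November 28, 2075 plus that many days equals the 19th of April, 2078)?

Nov 28, 2075 → Nov 28, 2076: 366 days (Feb 29, 2076 is in that span).
Nov 28, 2076 → Nov 28, 2077: 365 days.
Nov 28, 2077 → Dec 28, 2077: 30 days (November has 30).
Dec 28, 2077 → Jan 28, 2078: 31 days (December has 31).
Jan 28, 2078 → Feb 28, 2078: 31 days (January has 31).
Feb 28, 2078 → Mar 28, 2078: 28 days (February has 28).
Mar 28, 2078 → Apr 19, 2078: 22 days.
Total: 873 days.

873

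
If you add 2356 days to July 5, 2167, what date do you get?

+366 (one year; includes Feb 29, 2168) → Jul 5, 2168 (1990 left).
+365 (one year) → Jul 5, 2169 (1625 left).
+365 (one year) → Jul 5, 2170 (1260 left).
+365 (one year) → Jul 5, 2171 (895 left).
+366 (one year; includes Feb 29, 2172) → Jul 5, 2172 (529 left).
+365 (one year) → Jul 5, 2173 (164 left).
Jul has 31 days: +27 → Aug 1, 2173 (137 left).
Aug has 31 days: +31 → Sep 1, 2173 (106 left).
Sep has 30 days: +30 → Oct 1, 2173 (76 left).
Oct has 31 days: +31 → Nov 1, 2173 (45 left).
Nov has 30 days: +30 → Dec 1, 2173 (15 left).
+15 → Dec 16, 2173.

December 16, 2173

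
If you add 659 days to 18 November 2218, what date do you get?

September 7, 2220

+365 (one year) → Nov 18, 2219 (294 left).
Nov has 30 days: +13 → Dec 1, 2219 (281 left).
Dec has 31 days: +31 → Jan 1, 2220 (250 left).
Jan has 31 days: +31 → Feb 1, 2220 (219 left).
Feb has 29 days: +29 → Mar 1, 2220 (190 left).
Mar has 31 days: +31 → Apr 1, 2220 (159 left).
Apr has 30 days: +30 → May 1, 2220 (129 left).
May has 31 days: +31 → Jun 1, 2220 (98 left).
Jun has 30 days: +30 → Jul 1, 2220 (68 left).
Jul has 31 days: +31 → Aug 1, 2220 (37 left).
Aug has 31 days: +31 → Sep 1, 2220 (6 left).
+6 → Sep 7, 2220.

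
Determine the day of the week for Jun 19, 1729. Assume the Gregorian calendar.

Sunday

Doomsday rule: the anchor day for the 1700s is Sunday. For year 29: 29÷12 = 2 r 5, and 5÷4 = 1, so 2+5+1 = 8.
Sunday + 8 ≡ Monday — that's 1729's doomsday.
In June the doomsday date is Jun 6.
Jun 19 is 13 days after Jun 6; 13 mod 7 = 6, so Monday + 6 = Sunday.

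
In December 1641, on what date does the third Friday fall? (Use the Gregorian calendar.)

December 1, 1641 is a Sunday.
The first Friday is therefore December 6 (5 days later).
The third Friday is 6 + 2×7 = December 20.

December 20, 1641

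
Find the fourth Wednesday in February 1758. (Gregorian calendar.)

February 22, 1758

February 1, 1758 is a Wednesday.
The first Wednesday is therefore February 1 (same day).
The fourth Wednesday is 1 + 3×7 = February 22.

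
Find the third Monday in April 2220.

April 17, 2220

April 1, 2220 is a Saturday.
The first Monday is therefore April 3 (2 days later).
The third Monday is 3 + 2×7 = April 17.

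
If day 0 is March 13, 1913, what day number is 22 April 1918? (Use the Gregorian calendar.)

Mar 13, 1913 → Mar 13, 1914: 365 days.
Mar 13, 1914 → Mar 13, 1915: 365 days.
Mar 13, 1915 → Mar 13, 1916: 366 days (Feb 29, 1916 is in that span).
Mar 13, 1916 → Mar 13, 1917: 365 days.
Mar 13, 1917 → Mar 13, 1918: 365 days.
Mar 13, 1918 → Apr 13, 1918: 31 days (March has 31).
Apr 13, 1918 → Apr 22, 1918: 9 days.
Total: 1866 days.

1866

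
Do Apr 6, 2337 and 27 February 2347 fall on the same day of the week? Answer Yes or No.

No

From Apr 6, 2337 to Feb 27, 2347 is 3614 days.
3614 mod 7 = 2, so they are different weekdays.
(Apr 6, 2337 is a Tuesday; Feb 27, 2347 is a Thursday.)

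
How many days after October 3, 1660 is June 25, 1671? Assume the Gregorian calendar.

3917

Oct 3, 1660 → Oct 3, 1661: 365 days.
Oct 3, 1661 → Oct 3, 1662: 365 days.
Oct 3, 1662 → Oct 3, 1663: 365 days.
Oct 3, 1663 → Oct 3, 1664: 366 days (Feb 29, 1664 is in that span).
Oct 3, 1664 → Oct 3, 1665: 365 days.
Oct 3, 1665 → Oct 3, 1666: 365 days.
Oct 3, 1666 → Oct 3, 1667: 365 days.
Oct 3, 1667 → Oct 3, 1668: 366 days (Feb 29, 1668 is in that span).
Oct 3, 1668 → Oct 3, 1669: 365 days.
Oct 3, 1669 → Oct 3, 1670: 365 days.
Oct 3, 1670 → Nov 3, 1670: 31 days (October has 31).
Nov 3, 1670 → Dec 3, 1670: 30 days (November has 30).
Dec 3, 1670 → Jan 3, 1671: 31 days (December has 31).
Jan 3, 1671 → Feb 3, 1671: 31 days (January has 31).
Feb 3, 1671 → Mar 3, 1671: 28 days (February has 28).
Mar 3, 1671 → Apr 3, 1671: 31 days (March has 31).
Apr 3, 1671 → May 3, 1671: 30 days (April has 30).
May 3, 1671 → Jun 3, 1671: 31 days (May has 31).
Jun 3, 1671 → Jun 25, 1671: 22 days.
Total: 3917 days.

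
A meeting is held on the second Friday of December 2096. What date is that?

December 14, 2096

December 1, 2096 is a Saturday.
The first Friday is therefore December 7 (6 days later).
The second Friday is 7 + 1×7 = December 14.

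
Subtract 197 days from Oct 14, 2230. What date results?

March 31, 2230

−14 → Sep 30, 2230 (end of Sep, 30 days; 183 left).
−30 → Aug 31, 2230 (end of Aug, 31 days; 153 left).
−31 → Jul 31, 2230 (end of Jul, 31 days; 122 left).
−31 → Jun 30, 2230 (end of Jun, 30 days; 91 left).
−30 → May 31, 2230 (end of May, 31 days; 61 left).
−31 → Apr 30, 2230 (end of Apr, 30 days; 30 left).
−30 → Mar 31, 2230 (end of Mar, 31 days; 0 left).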